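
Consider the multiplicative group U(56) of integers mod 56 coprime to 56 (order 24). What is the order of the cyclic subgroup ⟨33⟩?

6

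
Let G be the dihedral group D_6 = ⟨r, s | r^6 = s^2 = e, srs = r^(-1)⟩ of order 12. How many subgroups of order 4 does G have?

3

|G| = 12 and 4 | 12, so subgroups of order 4 are possible by Lagrange.
The subgroups of order 4 are: {e, r^3, r^2s, r^5s}; {e, r^3, s, r^3s}; {e, r^3, rs, r^4s}.
So G has 3 subgroups of order 4.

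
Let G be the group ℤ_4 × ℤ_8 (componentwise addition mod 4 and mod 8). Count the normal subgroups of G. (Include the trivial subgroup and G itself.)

G is abelian, so every subgroup is normal.
G has 22 subgroups in total, hence 22 normal subgroups.

22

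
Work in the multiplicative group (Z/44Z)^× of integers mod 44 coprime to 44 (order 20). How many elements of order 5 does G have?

4

The elements of order 5 are: 5, 9, 25, 37.
That's 4.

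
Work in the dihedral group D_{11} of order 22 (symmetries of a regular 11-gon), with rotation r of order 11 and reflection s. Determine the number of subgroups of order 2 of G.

|G| = 22 and 2 | 22, so subgroups of order 2 are possible by Lagrange.
The subgroups of order 2 are: {e, r^10s}; {e, r^2s}; {e, r^3s}; {e, r^4s}; … (11 in all).
So G has 11 subgroups of order 2.

11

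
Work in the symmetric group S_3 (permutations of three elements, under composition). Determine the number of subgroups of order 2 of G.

3

|G| = 6 and 2 | 6, so subgroups of order 2 are possible by Lagrange.
The subgroups of order 2 are: {e, (1 2)}; {e, (1 3)}; {e, (2 3)}.
So G has 3 subgroups of order 2.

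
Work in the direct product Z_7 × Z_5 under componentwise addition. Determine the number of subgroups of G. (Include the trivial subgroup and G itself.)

4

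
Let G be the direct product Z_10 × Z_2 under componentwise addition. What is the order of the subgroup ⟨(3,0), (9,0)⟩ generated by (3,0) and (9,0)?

|⟨(3,0)⟩| = 10 and |⟨(9,0)⟩| = 10, so |H| is a multiple of lcm(10, 10) = 10 and divides |G| = 20.
Closing under the operation: H = {(0,0), (1,0), (2,0), (3,0), (4,0), (5,0), (6,0), (7,0), (8,0), (9,0)}, so |H| = 10.

10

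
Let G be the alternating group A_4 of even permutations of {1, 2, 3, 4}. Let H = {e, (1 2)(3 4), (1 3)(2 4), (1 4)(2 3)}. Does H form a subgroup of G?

|H| = 4 divides |G| = 12, consistent with Lagrange.
H contains the identity, every element's inverse is in H, and H is closed under ∘: it is a subgroup.

Yes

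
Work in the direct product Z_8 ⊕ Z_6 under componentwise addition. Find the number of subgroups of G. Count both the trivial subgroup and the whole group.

|G| = 48, so by Lagrange every subgroup order divides 48. Divisors: 1, 2, 3, 4, 6, 8, 12, 16, 24, 48.
Subgroups by order — order 1: 1; order 2: 3; order 3: 1; order 4: 3; order 6: 3; order 8: 3; order 12: 3; order 16: 1; order 24: 3; order 48: 1.
Total: 1 + 3 + 1 + 3 + 3 + 3 + 3 + 1 + 3 + 1 = 22.

22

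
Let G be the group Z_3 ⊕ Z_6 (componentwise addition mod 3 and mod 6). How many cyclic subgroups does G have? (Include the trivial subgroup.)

10

Group the elements of G by the cyclic subgroup they generate; each cyclic subgroup of order d accounts for φ(d) elements.
Cyclic subgroups by order — order 1: 1; order 2: 1; order 3: 4; order 6: 4.
Total: 10.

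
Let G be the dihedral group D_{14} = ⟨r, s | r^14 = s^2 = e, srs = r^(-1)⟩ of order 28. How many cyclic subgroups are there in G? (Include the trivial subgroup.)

18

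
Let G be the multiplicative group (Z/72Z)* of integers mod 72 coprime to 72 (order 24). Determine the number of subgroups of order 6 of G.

|G| = 24 and 6 | 24, so subgroups of order 6 are possible by Lagrange.
The subgroups of order 6 are: {1, 11, 25, 35, 49, 59}; {1, 13, 25, 37, 49, 61}; {1, 17, 25, 41, 49, 65}; {1, 19, 25, 43, 49, 67}; … (7 in all).
So G has 7 subgroups of order 6.

7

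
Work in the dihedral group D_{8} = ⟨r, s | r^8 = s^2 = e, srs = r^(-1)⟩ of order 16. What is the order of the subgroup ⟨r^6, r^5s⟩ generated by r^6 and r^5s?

8

|⟨r^6⟩| = 4 and |⟨r^5s⟩| = 2, so |H| is a multiple of lcm(4, 2) = 4 and divides |G| = 16.
Closing under the operation: H = {e, r^2, r^4, r^6, rs, r^3s, r^5s, r^7s}, so |H| = 8.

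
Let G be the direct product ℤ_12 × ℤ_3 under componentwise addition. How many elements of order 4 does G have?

An element (a,b) has order lcm(ord(a), ord(b)); count pairs with lcm equal to 4.
Enumerating gives 2 such elements.

2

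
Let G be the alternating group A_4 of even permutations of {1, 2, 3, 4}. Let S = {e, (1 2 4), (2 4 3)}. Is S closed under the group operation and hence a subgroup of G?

(2 4 3) ∈ S but its inverse (2 3 4) ∉ S, so S is not a subgroup.

No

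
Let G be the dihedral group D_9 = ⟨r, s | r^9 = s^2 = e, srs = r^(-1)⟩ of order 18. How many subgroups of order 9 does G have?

1

|G| = 18 and 9 | 18, so subgroups of order 9 are possible by Lagrange.
The subgroups of order 9 are: {e, r, r^2, r^3, r^4, r^5, r^6, r^7, r^8}.
So G has 1 subgroup of order 9.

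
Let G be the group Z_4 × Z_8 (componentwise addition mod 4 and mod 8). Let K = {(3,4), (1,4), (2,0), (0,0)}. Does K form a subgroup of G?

|K| = 4 divides |G| = 32, consistent with Lagrange.
K contains the identity, every element's inverse is in K, and K is closed under +: it is a subgroup.
In fact K = ⟨(3,4)⟩.

Yes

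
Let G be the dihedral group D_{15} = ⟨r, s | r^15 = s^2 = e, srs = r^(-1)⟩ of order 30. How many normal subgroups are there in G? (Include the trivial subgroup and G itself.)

5

G has 28 subgroups. Checking conjugation-invariance by order — order 1: 1/1 normal; order 2: 0/15 normal; order 3: 1/1 normal; order 5: 1/1 normal; order 6: 0/5 normal; order 10: 0/3 normal; order 15: 1/1 normal; order 30: 1/1 normal.
Total normal subgroups: 5.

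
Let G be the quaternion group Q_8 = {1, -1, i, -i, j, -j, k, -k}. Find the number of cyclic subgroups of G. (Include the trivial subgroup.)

A cyclic subgroup of order d is generated by each of its φ(d) elements of order d, so the cyclic subgroups of order d number (#elements of order d)/φ(d).
Cyclic subgroups by order — order 1: 1; order 2: 1; order 4: 3.
Total: 5.

5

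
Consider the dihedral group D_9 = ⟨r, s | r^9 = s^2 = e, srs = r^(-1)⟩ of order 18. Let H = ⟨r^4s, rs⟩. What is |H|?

|⟨r^4s⟩| = 2 and |⟨rs⟩| = 2, so |H| is a multiple of lcm(2, 2) = 2 and divides |G| = 18.
Closing under the operation: H = {e, r^3, r^6, rs, r^4s, r^7s}, so |H| = 6.

6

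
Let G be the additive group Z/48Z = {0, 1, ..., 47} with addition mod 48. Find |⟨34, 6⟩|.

24

|⟨34⟩| = 24 and |⟨6⟩| = 8, so |H| is a multiple of lcm(24, 8) = 24 and divides |G| = 48.
Closing under the operation: H = {0, 2, 4, 6, 8, 10, 12, 14, 16, 18, 20, 22, 24, 26, 28, 30, 32, 34, 36, 38, 40, 42, 44, 46}, so |H| = 24.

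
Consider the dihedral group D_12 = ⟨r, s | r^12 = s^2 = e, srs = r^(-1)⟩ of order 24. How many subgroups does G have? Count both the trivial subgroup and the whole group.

|G| = 24, so by Lagrange every subgroup order divides 24. Divisors: 1, 2, 3, 4, 6, 8, 12, 24.
Subgroups by order — order 1: 1; order 2: 13; order 3: 1; order 4: 7; order 6: 5; order 8: 3; order 12: 3; order 24: 1.
Total: 1 + 13 + 1 + 7 + 5 + 3 + 3 + 1 = 34.

34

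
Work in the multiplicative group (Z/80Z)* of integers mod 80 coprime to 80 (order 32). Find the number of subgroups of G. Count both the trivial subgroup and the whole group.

54

|G| = 32, so by Lagrange every subgroup order divides 32. Divisors: 1, 2, 4, 8, 16, 32.
Subgroups by order — order 1: 1; order 2: 7; order 4: 19; order 8: 19; order 16: 7; order 32: 1.
Total: 1 + 7 + 19 + 19 + 7 + 1 = 54.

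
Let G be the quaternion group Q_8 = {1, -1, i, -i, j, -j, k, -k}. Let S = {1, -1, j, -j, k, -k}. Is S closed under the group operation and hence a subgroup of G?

|S| = 6 does not divide |G| = 8, so by Lagrange S is not a subgroup.

No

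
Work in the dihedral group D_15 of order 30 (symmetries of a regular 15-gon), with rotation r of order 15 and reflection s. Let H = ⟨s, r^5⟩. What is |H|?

|⟨s⟩| = 2 and |⟨r^5⟩| = 3, so |H| is a multiple of lcm(2, 3) = 6 and divides |G| = 30.
Closing under the operation: H = {e, r^5, r^10, s, r^5s, r^10s}, so |H| = 6.

6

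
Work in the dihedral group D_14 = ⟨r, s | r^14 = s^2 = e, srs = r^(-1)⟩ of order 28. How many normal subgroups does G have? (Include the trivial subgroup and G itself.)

7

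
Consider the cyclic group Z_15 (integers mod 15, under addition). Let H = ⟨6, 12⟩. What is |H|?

|⟨6⟩| = 5 and |⟨12⟩| = 5, so |H| is a multiple of lcm(5, 5) = 5 and divides |G| = 15.
Closing under the operation: H = {0, 3, 6, 9, 12}, so |H| = 5.

5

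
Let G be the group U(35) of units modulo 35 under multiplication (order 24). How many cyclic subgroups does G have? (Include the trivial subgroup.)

12

A cyclic subgroup of order d is generated by each of its φ(d) elements of order d, so the cyclic subgroups of order d number (#elements of order d)/φ(d).
Cyclic subgroups by order — order 1: 1; order 2: 3; order 3: 1; order 4: 2; order 6: 3; order 12: 2.
Total: 12.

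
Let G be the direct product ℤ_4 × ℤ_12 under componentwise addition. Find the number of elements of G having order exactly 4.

An element (a,b) has order lcm(ord(a), ord(b)); count pairs with lcm equal to 4.
Enumerating gives 12 such elements.

12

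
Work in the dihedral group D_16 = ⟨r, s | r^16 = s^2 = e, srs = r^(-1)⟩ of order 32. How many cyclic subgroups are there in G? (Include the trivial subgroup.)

21

A cyclic subgroup of order d is generated by each of its φ(d) elements of order d, so the cyclic subgroups of order d number (#elements of order d)/φ(d).
Cyclic subgroups by order — order 1: 1; order 2: 17; order 4: 1; order 8: 1; order 16: 1.
Total: 21.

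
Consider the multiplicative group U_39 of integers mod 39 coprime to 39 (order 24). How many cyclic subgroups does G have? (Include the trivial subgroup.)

12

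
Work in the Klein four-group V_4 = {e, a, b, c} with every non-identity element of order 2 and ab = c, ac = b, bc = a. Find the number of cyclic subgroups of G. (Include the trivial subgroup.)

Group the elements of G by the cyclic subgroup they generate; each cyclic subgroup of order d accounts for φ(d) elements.
Cyclic subgroups by order — order 1: 1; order 2: 3.
Total: 4.

4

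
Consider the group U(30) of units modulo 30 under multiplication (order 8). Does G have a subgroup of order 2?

Yes

2 | 8. A subgroup of order 2 is {1, 11}.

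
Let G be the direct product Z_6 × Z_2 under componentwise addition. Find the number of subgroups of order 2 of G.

|G| = 12 and 2 | 12, so subgroups of order 2 are possible by Lagrange.
The subgroups of order 2 are: {(0,0), (0,1)}; {(0,0), (3,0)}; {(0,0), (3,1)}.
So G has 3 subgroups of order 2.

3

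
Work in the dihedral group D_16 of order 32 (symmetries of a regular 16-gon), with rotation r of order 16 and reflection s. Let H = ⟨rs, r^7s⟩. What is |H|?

|⟨rs⟩| = 2 and |⟨r^7s⟩| = 2, so |H| is a multiple of lcm(2, 2) = 2 and divides |G| = 32.
Closing under the operation: H = {e, r^2, r^4, r^6, r^8, r^10, r^12, r^14, rs, r^3s, r^5s, r^7s, r^9s, r^11s, r^13s, r^15s}, so |H| = 16.

16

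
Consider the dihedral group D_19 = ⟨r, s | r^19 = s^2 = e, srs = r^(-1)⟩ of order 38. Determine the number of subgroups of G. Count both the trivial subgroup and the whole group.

|G| = 38, so by Lagrange every subgroup order divides 38. Divisors: 1, 2, 19, 38.
Subgroups by order — order 1: 1; order 2: 19; order 19: 1; order 38: 1.
Total: 1 + 19 + 1 + 1 = 22.

22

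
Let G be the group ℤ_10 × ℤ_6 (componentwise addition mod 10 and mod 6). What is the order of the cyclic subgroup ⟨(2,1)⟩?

The order of (2,1) in Z_10 × Z_6 is lcm(ord(2) in Z_10, ord(1) in Z_6).
ord(2) = 5 and ord(1) = 6, so |⟨(2,1)⟩| = lcm(5, 6) = 30.

30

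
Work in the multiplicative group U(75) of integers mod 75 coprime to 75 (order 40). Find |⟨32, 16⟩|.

20

|⟨32⟩| = 4 and |⟨16⟩| = 5, so |H| is a multiple of lcm(4, 5) = 20 and divides |G| = 40.
Closing under the operation: H = {1, 2, 4, 8, 16, 17, 19, 23, 31, 32, 34, 38, 46, 47, 49, 53, 61, 62, 64, 68}, so |H| = 20.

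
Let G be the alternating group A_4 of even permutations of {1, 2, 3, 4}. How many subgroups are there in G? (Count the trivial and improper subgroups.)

10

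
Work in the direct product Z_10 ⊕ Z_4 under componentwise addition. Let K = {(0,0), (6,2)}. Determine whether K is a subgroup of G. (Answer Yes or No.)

No

(6,2) ∈ K but its inverse (4,2) ∉ K, so K is not a subgroup.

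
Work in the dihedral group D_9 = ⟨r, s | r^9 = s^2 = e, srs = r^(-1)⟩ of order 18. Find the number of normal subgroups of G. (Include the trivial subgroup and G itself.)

G has 16 subgroups. Checking conjugation-invariance by order — order 1: 1/1 normal; order 2: 0/9 normal; order 3: 1/1 normal; order 6: 0/3 normal; order 9: 1/1 normal; order 18: 1/1 normal.
Total normal subgroups: 4.

4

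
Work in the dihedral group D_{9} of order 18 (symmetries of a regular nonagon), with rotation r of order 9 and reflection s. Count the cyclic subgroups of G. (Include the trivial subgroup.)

12

Each element a generates a cyclic subgroup ⟨a⟩; distinct elements may generate the same one (a cyclic group of order d has φ(d) generators).
Cyclic subgroups by order — order 1: 1; order 2: 9; order 3: 1; order 9: 1.
Total: 12.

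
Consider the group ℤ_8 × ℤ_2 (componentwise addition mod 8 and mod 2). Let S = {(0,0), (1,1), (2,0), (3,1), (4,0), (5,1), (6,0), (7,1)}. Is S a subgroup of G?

|S| = 8 divides |G| = 16, consistent with Lagrange.
S contains the identity, every element's inverse is in S, and S is closed under +: it is a subgroup.
In fact S = ⟨(7,1)⟩.

Yes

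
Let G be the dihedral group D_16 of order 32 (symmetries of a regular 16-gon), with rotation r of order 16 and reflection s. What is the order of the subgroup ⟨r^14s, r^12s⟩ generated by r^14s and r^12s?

|⟨r^14s⟩| = 2 and |⟨r^12s⟩| = 2, so |H| is a multiple of lcm(2, 2) = 2 and divides |G| = 32.
Closing under the operation: H = {e, r^2, r^4, r^6, r^8, r^10, r^12, r^14, s, r^2s, r^4s, r^6s, r^8s, r^10s, r^12s, r^14s}, so |H| = 16.

16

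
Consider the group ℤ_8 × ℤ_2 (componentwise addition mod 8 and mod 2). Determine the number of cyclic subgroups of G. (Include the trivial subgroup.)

Each element a generates a cyclic subgroup ⟨a⟩; distinct elements may generate the same one (a cyclic group of order d has φ(d) generators).
Cyclic subgroups by order — order 1: 1; order 2: 3; order 4: 2; order 8: 2.
Total: 8.

8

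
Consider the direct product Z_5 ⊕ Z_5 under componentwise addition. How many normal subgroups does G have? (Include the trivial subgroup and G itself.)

8

G is abelian, so every subgroup is normal.
G has 8 subgroups in total, hence 8 normal subgroups.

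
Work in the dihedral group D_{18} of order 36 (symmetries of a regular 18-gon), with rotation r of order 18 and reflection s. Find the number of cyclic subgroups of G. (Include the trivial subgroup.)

24

Each element a generates a cyclic subgroup ⟨a⟩; distinct elements may generate the same one (a cyclic group of order d has φ(d) generators).
Cyclic subgroups by order — order 1: 1; order 2: 19; order 3: 1; order 6: 1; order 9: 1; order 18: 1.
Total: 24.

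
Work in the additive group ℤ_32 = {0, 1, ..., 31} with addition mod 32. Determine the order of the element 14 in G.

16

In ℤ_32, the order of an element a is n/gcd(a, n).
gcd(14, 32) = 2, so |⟨14⟩| = 32/2 = 16.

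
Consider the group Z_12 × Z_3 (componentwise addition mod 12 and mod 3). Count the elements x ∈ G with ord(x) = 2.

1

An element (a,b) has order lcm(ord(a), ord(b)); count pairs with lcm equal to 2.
Enumerating gives 1 such elements.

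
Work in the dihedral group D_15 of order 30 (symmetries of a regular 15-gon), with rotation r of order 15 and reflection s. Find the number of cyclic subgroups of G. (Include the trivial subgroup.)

19

Each element a generates a cyclic subgroup ⟨a⟩; distinct elements may generate the same one (a cyclic group of order d has φ(d) generators).
Cyclic subgroups by order — order 1: 1; order 2: 15; order 3: 1; order 5: 1; order 15: 1.
Total: 19.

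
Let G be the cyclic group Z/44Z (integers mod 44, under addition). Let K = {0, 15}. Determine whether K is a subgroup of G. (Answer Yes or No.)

No

15 ∈ K but its inverse 29 ∉ K, so K is not a subgroup.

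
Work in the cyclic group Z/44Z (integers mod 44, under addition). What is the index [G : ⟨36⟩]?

|⟨36⟩| = 11 and |G| = 44.
By Lagrange, [G : H] = |G|/|H| = 44/11 = 4.

4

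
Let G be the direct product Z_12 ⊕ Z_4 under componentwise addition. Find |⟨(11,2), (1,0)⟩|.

|⟨(11,2)⟩| = 12 and |⟨(1,0)⟩| = 12, so |H| is a multiple of lcm(12, 12) = 12 and divides |G| = 48.
Closing under the operation: H = {(0,0), (0,2), (1,0), (1,2), (2,0), (2,2), (3,0), (3,2), (4,0), (4,2), (5,0), (5,2), (6,0), (6,2), (7,0), (7,2), (8,0), (8,2), (9,0), (9,2), (10,0), (10,2), (11,0), (11,2)}, so |H| = 24.

24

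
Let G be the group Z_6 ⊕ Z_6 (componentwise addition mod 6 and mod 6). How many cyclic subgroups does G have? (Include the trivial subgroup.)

A cyclic subgroup of order d is generated by each of its φ(d) elements of order d, so the cyclic subgroups of order d number (#elements of order d)/φ(d).
Cyclic subgroups by order — order 1: 1; order 2: 3; order 3: 4; order 6: 12.
Total: 20.

20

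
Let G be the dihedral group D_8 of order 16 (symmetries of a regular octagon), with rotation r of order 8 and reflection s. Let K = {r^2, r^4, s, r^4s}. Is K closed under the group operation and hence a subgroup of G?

No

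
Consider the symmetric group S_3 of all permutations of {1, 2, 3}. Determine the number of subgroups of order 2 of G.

3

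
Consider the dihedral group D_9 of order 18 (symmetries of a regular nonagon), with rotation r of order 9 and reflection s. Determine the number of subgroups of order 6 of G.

|G| = 18 and 6 | 18, so subgroups of order 6 are possible by Lagrange.
The subgroups of order 6 are: {e, r^3, r^6, r^2s, r^5s, r^8s}; {e, r^3, r^6, s, r^3s, r^6s}; {e, r^3, r^6, rs, r^4s, r^7s}.
So G has 3 subgroups of order 6.

3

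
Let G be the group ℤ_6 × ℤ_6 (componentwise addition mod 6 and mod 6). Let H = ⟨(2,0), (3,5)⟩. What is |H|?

18

|⟨(2,0)⟩| = 3 and |⟨(3,5)⟩| = 6, so |H| is a multiple of lcm(3, 6) = 6 and divides |G| = 36.
Closing under the operation: H = {(0,0), (0,2), (0,4), (1,1), (1,3), (1,5), (2,0), (2,2), (2,4), (3,1), (3,3), (3,5), (4,0), (4,2), (4,4), (5,1), (5,3), (5,5)}, so |H| = 18.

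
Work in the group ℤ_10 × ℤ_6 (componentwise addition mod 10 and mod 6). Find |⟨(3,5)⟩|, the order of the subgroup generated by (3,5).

The order of (3,5) in Z_10 × Z_6 is lcm(ord(3) in Z_10, ord(5) in Z_6).
ord(3) = 10 and ord(5) = 6, so |⟨(3,5)⟩| = lcm(10, 6) = 30.

30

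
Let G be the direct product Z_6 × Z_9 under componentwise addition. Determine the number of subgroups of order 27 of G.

1

|G| = 54 and 27 | 54, so subgroups of order 27 are possible by Lagrange.
The subgroups of order 27 are: {(0,0), (0,1), (0,2), (0,3), (0,4), (0,5), (0,6), (0,7), (0,8), (2,0), (2,1), (2,2), (2,3), (2,4), (2,5), (2,6), (2,7), (2,8), (4,0), (4,1), (4,2), (4,3), (4,4), (4,5), (4,6), (4,7), (4,8)}.
So G has 1 subgroup of order 27.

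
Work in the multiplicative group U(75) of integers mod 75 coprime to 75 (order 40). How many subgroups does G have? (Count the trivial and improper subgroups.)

16

|G| = 40, so by Lagrange every subgroup order divides 40. Divisors: 1, 2, 4, 5, 8, 10, 20, 40.
Subgroups by order — order 1: 1; order 2: 3; order 4: 3; order 5: 1; order 8: 1; order 10: 3; order 20: 3; order 40: 1.
Total: 1 + 3 + 3 + 1 + 1 + 3 + 3 + 1 = 16.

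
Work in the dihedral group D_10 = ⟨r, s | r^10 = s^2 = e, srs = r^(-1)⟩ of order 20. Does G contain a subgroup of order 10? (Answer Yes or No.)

10 | 20. A subgroup of order 10 is {e, r, r^2, r^3, r^4, r^5, r^6, r^7, r^8, r^9}.

Yes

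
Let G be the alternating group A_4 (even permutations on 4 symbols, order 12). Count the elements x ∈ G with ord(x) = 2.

3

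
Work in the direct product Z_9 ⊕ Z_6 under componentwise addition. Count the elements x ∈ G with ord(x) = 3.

8

An element (a,b) has order lcm(ord(a), ord(b)); count pairs with lcm equal to 3.
Enumerating gives 8 such elements.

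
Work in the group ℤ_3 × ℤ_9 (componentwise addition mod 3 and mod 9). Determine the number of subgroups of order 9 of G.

4

|G| = 27 and 9 | 27, so subgroups of order 9 are possible by Lagrange.
The subgroups of order 9 are: {(0,0), (0,1), (0,2), (0,3), (0,4), (0,5), (0,6), (0,7), (0,8)}; {(0,0), (0,3), (0,6), (1,0), (1,3), (1,6), (2,0), (2,3), (2,6)}; {(0,0), (0,3), (0,6), (1,1), (1,4), (1,7), (2,2), (2,5), (2,8)}; {(0,0), (0,3), (0,6), (1,2), (1,5), (1,8), (2,1), (2,4), (2,7)}.
So G has 4 subgroups of order 9.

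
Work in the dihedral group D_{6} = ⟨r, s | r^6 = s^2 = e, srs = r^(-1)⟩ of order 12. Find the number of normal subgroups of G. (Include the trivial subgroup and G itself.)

7

G has 16 subgroups. Checking conjugation-invariance by order — order 1: 1/1 normal; order 2: 1/7 normal; order 3: 1/1 normal; order 4: 0/3 normal; order 6: 3/3 normal; order 12: 1/1 normal.
Total normal subgroups: 7.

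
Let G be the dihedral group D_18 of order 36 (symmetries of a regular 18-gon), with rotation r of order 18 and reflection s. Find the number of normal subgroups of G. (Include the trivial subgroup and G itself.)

G has 45 subgroups. Checking conjugation-invariance by order — order 1: 1/1 normal; order 2: 1/19 normal; order 3: 1/1 normal; order 4: 0/9 normal; order 6: 1/7 normal; order 9: 1/1 normal; order 12: 0/3 normal; order 18: 3/3 normal; order 36: 1/1 normal.
Total normal subgroups: 9.

9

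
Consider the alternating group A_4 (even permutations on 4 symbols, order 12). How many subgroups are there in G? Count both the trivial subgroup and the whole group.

10

|G| = 12, so by Lagrange every subgroup order divides 12. Divisors: 1, 2, 3, 4, 6, 12.
Subgroups by order — order 1: 1; order 2: 3; order 3: 4; order 4: 1; order 6: 0; order 12: 1.
Total: 1 + 3 + 4 + 1 + 0 + 1 = 10.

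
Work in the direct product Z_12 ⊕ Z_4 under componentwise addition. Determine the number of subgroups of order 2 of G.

|G| = 48 and 2 | 48, so subgroups of order 2 are possible by Lagrange.
The subgroups of order 2 are: {(0,0), (0,2)}; {(0,0), (6,0)}; {(0,0), (6,2)}.
So G has 3 subgroups of order 2.

3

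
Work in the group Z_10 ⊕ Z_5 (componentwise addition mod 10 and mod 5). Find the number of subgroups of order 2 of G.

|G| = 50 and 2 | 50, so subgroups of order 2 are possible by Lagrange.
The subgroups of order 2 are: {(0,0), (5,0)}.
So G has 1 subgroup of order 2.

1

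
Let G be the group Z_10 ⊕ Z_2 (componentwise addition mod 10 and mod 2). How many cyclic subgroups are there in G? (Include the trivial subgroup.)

Each element a generates a cyclic subgroup ⟨a⟩; distinct elements may generate the same one (a cyclic group of order d has φ(d) generators).
Cyclic subgroups by order — order 1: 1; order 2: 3; order 5: 1; order 10: 3.
Total: 8.

8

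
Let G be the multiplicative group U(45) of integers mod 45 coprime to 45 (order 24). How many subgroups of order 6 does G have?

3

|G| = 24 and 6 | 24, so subgroups of order 6 are possible by Lagrange.
The subgroups of order 6 are: {1, 11, 16, 26, 31, 41}; {1, 14, 16, 29, 31, 44}; {1, 4, 16, 19, 31, 34}.
So G has 3 subgroups of order 6.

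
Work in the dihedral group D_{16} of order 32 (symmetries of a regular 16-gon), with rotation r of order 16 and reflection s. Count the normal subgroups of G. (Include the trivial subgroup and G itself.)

G has 36 subgroups. Checking conjugation-invariance by order — order 1: 1/1 normal; order 2: 1/17 normal; order 4: 1/9 normal; order 8: 1/5 normal; order 16: 3/3 normal; order 32: 1/1 normal.
Total normal subgroups: 8.

8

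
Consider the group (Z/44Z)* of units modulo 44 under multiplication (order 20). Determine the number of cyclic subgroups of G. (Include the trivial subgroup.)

8

Group the elements of G by the cyclic subgroup they generate; each cyclic subgroup of order d accounts for φ(d) elements.
Cyclic subgroups by order — order 1: 1; order 2: 3; order 5: 1; order 10: 3.
Total: 8.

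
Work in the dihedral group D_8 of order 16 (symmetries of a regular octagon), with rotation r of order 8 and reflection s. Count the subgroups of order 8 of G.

3

|G| = 16 and 8 | 16, so subgroups of order 8 are possible by Lagrange.
The subgroups of order 8 are: {e, r, r^2, r^3, r^4, r^5, r^6, r^7}; {e, r^2, r^4, r^6, s, r^2s, r^4s, r^6s}; {e, r^2, r^4, r^6, rs, r^3s, r^5s, r^7s}.
So G has 3 subgroups of order 8.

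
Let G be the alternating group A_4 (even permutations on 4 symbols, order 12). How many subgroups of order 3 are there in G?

4

|G| = 12 and 3 | 12, so subgroups of order 3 are possible by Lagrange.
The subgroups of order 3 are: {e, (1 2 3), (1 3 2)}; {e, (1 2 4), (1 4 2)}; {e, (1 3 4), (1 4 3)}; {e, (2 3 4), (2 4 3)}.
So G has 4 subgroups of order 3.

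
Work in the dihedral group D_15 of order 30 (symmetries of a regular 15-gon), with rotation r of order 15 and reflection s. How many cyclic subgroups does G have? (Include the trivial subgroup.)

Each element a generates a cyclic subgroup ⟨a⟩; distinct elements may generate the same one (a cyclic group of order d has φ(d) generators).
Cyclic subgroups by order — order 1: 1; order 2: 15; order 3: 1; order 5: 1; order 15: 1.
Total: 19.

19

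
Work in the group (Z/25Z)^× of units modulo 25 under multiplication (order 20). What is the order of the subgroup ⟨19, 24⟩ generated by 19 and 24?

10

|⟨19⟩| = 10 and |⟨24⟩| = 2, so |H| is a multiple of lcm(10, 2) = 10 and divides |G| = 20.
Closing under the operation: H = {1, 4, 6, 9, 11, 14, 16, 19, 21, 24}, so |H| = 10.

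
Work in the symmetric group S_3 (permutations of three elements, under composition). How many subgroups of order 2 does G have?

|G| = 6 and 2 | 6, so subgroups of order 2 are possible by Lagrange.
The subgroups of order 2 are: {e, (1 2)}; {e, (1 3)}; {e, (2 3)}.
So G has 3 subgroups of order 2.

3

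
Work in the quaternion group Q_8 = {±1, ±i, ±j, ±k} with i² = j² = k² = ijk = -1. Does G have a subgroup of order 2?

Yes

2 | 8. A subgroup of order 2 is {1, -1}.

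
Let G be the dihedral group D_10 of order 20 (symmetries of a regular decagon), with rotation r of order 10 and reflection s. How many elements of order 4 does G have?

0

No element of G has order 4 (even though 4 | 20).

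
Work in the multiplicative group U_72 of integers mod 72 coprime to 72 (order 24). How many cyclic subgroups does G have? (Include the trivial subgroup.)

Group the elements of G by the cyclic subgroup they generate; each cyclic subgroup of order d accounts for φ(d) elements.
Cyclic subgroups by order — order 1: 1; order 2: 7; order 3: 1; order 6: 7.
Total: 16.

16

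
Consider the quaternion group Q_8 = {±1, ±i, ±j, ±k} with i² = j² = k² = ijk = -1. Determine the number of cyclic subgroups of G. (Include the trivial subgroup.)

Group the elements of G by the cyclic subgroup they generate; each cyclic subgroup of order d accounts for φ(d) elements.
Cyclic subgroups by order — order 1: 1; order 2: 1; order 4: 3.
Total: 5.

5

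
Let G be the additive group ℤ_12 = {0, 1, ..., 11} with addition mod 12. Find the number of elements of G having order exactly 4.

In a cyclic group of order 12, the number of elements of order d (for d | 12) is φ(d).
φ(4) = 2.

2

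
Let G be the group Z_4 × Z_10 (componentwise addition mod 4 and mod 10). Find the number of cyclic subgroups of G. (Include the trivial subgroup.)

Each element a generates a cyclic subgroup ⟨a⟩; distinct elements may generate the same one (a cyclic group of order d has φ(d) generators).
Cyclic subgroups by order — order 1: 1; order 2: 3; order 4: 2; order 5: 1; order 10: 3; order 20: 2.
Total: 12.

12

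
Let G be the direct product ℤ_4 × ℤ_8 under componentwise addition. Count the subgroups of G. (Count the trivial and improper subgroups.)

|G| = 32, so by Lagrange every subgroup order divides 32. Divisors: 1, 2, 4, 8, 16, 32.
Subgroups by order — order 1: 1; order 2: 3; order 4: 7; order 8: 7; order 16: 3; order 32: 1.
Total: 1 + 3 + 7 + 7 + 3 + 1 = 22.

22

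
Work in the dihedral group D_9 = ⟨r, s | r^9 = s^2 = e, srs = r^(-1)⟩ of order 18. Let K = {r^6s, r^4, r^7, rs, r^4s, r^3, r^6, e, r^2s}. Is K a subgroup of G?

r^4 ∈ K but its inverse r^5 ∉ K, so K is not a subgroup.

No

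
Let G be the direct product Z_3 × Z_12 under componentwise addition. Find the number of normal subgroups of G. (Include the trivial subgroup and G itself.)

18

G is abelian, so every subgroup is normal.
G has 18 subgroups in total, hence 18 normal subgroups.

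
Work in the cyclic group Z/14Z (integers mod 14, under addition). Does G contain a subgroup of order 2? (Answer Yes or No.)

Yes

2 | 14. A subgroup of order 2 is {0, 7}.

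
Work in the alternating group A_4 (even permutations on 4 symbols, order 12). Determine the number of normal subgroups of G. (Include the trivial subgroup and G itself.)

3

G has 10 subgroups. Checking conjugation-invariance by order — order 1: 1/1 normal; order 2: 0/3 normal; order 3: 0/4 normal; order 4: 1/1 normal; order 12: 1/1 normal.
Total normal subgroups: 3.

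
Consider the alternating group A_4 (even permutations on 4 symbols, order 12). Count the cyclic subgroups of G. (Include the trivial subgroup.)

Group the elements of G by the cyclic subgroup they generate; each cyclic subgroup of order d accounts for φ(d) elements.
Cyclic subgroups by order — order 1: 1; order 2: 3; order 3: 4.
Total: 8.

8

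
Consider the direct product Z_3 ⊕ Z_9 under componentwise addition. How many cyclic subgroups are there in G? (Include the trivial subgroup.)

8

A cyclic subgroup of order d is generated by each of its φ(d) elements of order d, so the cyclic subgroups of order d number (#elements of order d)/φ(d).
Cyclic subgroups by order — order 1: 1; order 3: 4; order 9: 3.
Total: 8.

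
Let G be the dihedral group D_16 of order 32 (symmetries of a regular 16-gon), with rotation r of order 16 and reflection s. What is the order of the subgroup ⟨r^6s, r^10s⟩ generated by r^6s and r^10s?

|⟨r^6s⟩| = 2 and |⟨r^10s⟩| = 2, so |H| is a multiple of lcm(2, 2) = 2 and divides |G| = 32.
Closing under the operation: H = {e, r^4, r^8, r^12, r^2s, r^6s, r^10s, r^14s}, so |H| = 8.

8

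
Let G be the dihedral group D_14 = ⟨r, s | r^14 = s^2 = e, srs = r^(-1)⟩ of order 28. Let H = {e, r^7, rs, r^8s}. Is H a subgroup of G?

Yes

|H| = 4 divides |G| = 28, consistent with Lagrange.
H contains the identity, every element's inverse is in H, and H is closed under ·: it is a subgroup.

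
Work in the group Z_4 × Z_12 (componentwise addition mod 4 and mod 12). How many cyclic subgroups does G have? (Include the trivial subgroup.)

20

A cyclic subgroup of order d is generated by each of its φ(d) elements of order d, so the cyclic subgroups of order d number (#elements of order d)/φ(d).
Cyclic subgroups by order — order 1: 1; order 2: 3; order 3: 1; order 4: 6; order 6: 3; order 12: 6.
Total: 20.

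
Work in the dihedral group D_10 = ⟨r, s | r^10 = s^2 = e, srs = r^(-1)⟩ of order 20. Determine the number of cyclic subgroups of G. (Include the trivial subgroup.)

A cyclic subgroup of order d is generated by each of its φ(d) elements of order d, so the cyclic subgroups of order d number (#elements of order d)/φ(d).
Cyclic subgroups by order — order 1: 1; order 2: 11; order 5: 1; order 10: 1.
Total: 14.

14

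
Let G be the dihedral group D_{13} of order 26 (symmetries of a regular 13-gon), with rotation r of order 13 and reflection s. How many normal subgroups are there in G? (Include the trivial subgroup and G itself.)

3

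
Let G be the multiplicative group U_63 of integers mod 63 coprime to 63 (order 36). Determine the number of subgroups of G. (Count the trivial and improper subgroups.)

30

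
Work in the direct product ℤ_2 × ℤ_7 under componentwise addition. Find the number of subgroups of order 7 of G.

1

|G| = 14 and 7 | 14, so subgroups of order 7 are possible by Lagrange.
The subgroups of order 7 are: {(0,0), (0,1), (0,2), (0,3), (0,4), (0,5), (0,6)}.
So G has 1 subgroup of order 7.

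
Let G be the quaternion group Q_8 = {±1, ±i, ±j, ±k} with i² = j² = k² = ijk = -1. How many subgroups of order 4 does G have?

3

|G| = 8 and 4 | 8, so subgroups of order 4 are possible by Lagrange.
The subgroups of order 4 are: {1, -1, i, -i}; {1, -1, j, -j}; {1, -1, k, -k}.
So G has 3 subgroups of order 4.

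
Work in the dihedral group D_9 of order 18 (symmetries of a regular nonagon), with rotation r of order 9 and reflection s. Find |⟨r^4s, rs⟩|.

6

|⟨r^4s⟩| = 2 and |⟨rs⟩| = 2, so |H| is a multiple of lcm(2, 2) = 2 and divides |G| = 18.
Closing under the operation: H = {e, r^3, r^6, rs, r^4s, r^7s}, so |H| = 6.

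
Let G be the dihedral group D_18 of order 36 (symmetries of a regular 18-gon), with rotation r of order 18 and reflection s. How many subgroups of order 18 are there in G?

3

|G| = 36 and 18 | 36, so subgroups of order 18 are possible by Lagrange.
The subgroups of order 18 are: {e, r, r^2, r^3, r^4, r^5, r^6, r^7, r^8, r^9, r^10, r^11, r^12, r^13, r^14, r^15, r^16, r^17}; {e, r^2, r^4, r^6, r^8, r^10, r^12, r^14, r^16, s, r^2s, r^4s, r^6s, r^8s, r^10s, r^12s, r^14s, r^16s}; {e, r^2, r^4, r^6, r^8, r^10, r^12, r^14, r^16, rs, r^3s, r^5s, r^7s, r^9s, r^11s, r^13s, r^15s, r^17s}.
So G has 3 subgroups of order 18.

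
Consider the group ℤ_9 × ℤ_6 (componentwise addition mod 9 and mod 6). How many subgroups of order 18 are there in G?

|G| = 54 and 18 | 54, so subgroups of order 18 are possible by Lagrange.
The subgroups of order 18 are: {(0,0), (0,1), (0,2), (0,3), (0,4), (0,5), (3,0), (3,1), (3,2), (3,3), (3,4), (3,5), (6,0), (6,1), (6,2), (6,3), (6,4), (6,5)}; {(0,0), (0,3), (1,0), (1,3), (2,0), (2,3), (3,0), (3,3), (4,0), (4,3), (5,0), (5,3), (6,0), (6,3), (7,0), (7,3), (8,0), (8,3)}; {(0,0), (0,3), (1,1), (1,4), (2,2), (2,5), (3,0), (3,3), (4,1), (4,4), (5,2), (5,5), (6,0), (6,3), (7,1), (7,4), (8,2), (8,5)}; {(0,0), (0,3), (1,2), (1,5), (2,1), (2,4), (3,0), (3,3), (4,2), (4,5), (5,1), (5,4), (6,0), (6,3), (7,2), (7,5), (8,1), (8,4)}.
So G has 4 subgroups of order 18.

4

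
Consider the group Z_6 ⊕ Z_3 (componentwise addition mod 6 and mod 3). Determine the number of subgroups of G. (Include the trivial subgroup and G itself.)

|G| = 18, so by Lagrange every subgroup order divides 18. Divisors: 1, 2, 3, 6, 9, 18.
Subgroups by order — order 1: 1; order 2: 1; order 3: 4; order 6: 4; order 9: 1; order 18: 1.
Total: 1 + 1 + 4 + 4 + 1 + 1 = 12.

12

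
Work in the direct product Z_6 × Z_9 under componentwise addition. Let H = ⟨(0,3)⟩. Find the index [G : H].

18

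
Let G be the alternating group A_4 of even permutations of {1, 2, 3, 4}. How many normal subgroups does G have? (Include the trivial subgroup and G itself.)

3

G has 10 subgroups. Checking conjugation-invariance by order — order 1: 1/1 normal; order 2: 0/3 normal; order 3: 0/4 normal; order 4: 1/1 normal; order 12: 1/1 normal.
Total normal subgroups: 3.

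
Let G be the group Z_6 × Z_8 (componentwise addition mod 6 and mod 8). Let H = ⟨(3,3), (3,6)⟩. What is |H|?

16

|⟨(3,3)⟩| = 8 and |⟨(3,6)⟩| = 4, so |H| is a multiple of lcm(8, 4) = 8 and divides |G| = 48.
Closing under the operation: H = {(0,0), (0,1), (0,2), (0,3), (0,4), (0,5), (0,6), (0,7), (3,0), (3,1), (3,2), (3,3), (3,4), (3,5), (3,6), (3,7)}, so |H| = 16.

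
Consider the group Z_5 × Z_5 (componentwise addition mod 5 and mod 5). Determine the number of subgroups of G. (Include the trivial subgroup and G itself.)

8

|G| = 25, so by Lagrange every subgroup order divides 25. Divisors: 1, 5, 25.
Subgroups by order — order 1: 1; order 5: 6; order 25: 1.
Total: 1 + 6 + 1 = 8.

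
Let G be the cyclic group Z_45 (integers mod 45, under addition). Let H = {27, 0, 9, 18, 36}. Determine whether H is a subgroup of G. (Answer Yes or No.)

Yes

|H| = 5 divides |G| = 45, consistent with Lagrange.
H contains the identity, every element's inverse is in H, and H is closed under +: it is a subgroup.
In fact H = ⟨18⟩.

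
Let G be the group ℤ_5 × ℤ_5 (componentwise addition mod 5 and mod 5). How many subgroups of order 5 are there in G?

|G| = 25 and 5 | 25, so subgroups of order 5 are possible by Lagrange.
The subgroups of order 5 are: {(0,0), (0,1), (0,2), (0,3), (0,4)}; {(0,0), (1,0), (2,0), (3,0), (4,0)}; {(0,0), (1,1), (2,2), (3,3), (4,4)}; {(0,0), (1,2), (2,4), (3,1), (4,3)}; … (6 in all).
So G has 6 subgroups of order 5.

6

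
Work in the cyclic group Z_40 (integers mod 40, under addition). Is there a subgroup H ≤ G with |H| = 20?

20 | 40. A subgroup of order 20 is {0, 2, 4, 6, 8, 10, 12, 14, 16, 18, 20, 22, 24, 26, 28, 30, 32, 34, 36, 38}.

Yes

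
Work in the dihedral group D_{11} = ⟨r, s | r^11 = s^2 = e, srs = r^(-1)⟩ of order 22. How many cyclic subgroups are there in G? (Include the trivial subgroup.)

13

Group the elements of G by the cyclic subgroup they generate; each cyclic subgroup of order d accounts for φ(d) elements.
Cyclic subgroups by order — order 1: 1; order 2: 11; order 11: 1.
Total: 13.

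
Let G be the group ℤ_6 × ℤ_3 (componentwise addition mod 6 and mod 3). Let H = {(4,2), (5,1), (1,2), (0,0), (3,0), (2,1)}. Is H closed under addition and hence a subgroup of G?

|H| = 6 divides |G| = 18, consistent with Lagrange.
H contains the identity, every element's inverse is in H, and H is closed under +: it is a subgroup.
In fact H = ⟨(1,2)⟩.

Yes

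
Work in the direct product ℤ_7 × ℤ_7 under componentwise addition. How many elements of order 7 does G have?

An element (a,b) has order lcm(ord(a), ord(b)); count pairs with lcm equal to 7.
Enumerating gives 48 such elements.

48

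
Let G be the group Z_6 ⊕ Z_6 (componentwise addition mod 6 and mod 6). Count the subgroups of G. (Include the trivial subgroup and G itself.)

30

|G| = 36, so by Lagrange every subgroup order divides 36. Divisors: 1, 2, 3, 4, 6, 9, 12, 18, 36.
Subgroups by order — order 1: 1; order 2: 3; order 3: 4; order 4: 1; order 6: 12; order 9: 1; order 12: 4; order 18: 3; order 36: 1.
Total: 1 + 3 + 4 + 1 + 12 + 1 + 4 + 3 + 1 = 30.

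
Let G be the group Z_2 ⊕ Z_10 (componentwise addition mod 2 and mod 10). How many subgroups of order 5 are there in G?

1

|G| = 20 and 5 | 20, so subgroups of order 5 are possible by Lagrange.
The subgroups of order 5 are: {(0,0), (0,2), (0,4), (0,6), (0,8)}.
So G has 1 subgroup of order 5.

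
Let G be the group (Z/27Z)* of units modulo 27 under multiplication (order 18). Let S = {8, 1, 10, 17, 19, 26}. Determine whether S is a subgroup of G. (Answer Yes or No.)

|S| = 6 divides |G| = 18, consistent with Lagrange.
S contains the identity, every element's inverse is in S, and S is closed under ·: it is a subgroup.
In fact S = ⟨17⟩.

Yes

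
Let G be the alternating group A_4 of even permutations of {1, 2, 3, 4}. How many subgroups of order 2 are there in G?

3

|G| = 12 and 2 | 12, so subgroups of order 2 are possible by Lagrange.
The subgroups of order 2 are: {e, (1 2)(3 4)}; {e, (1 3)(2 4)}; {e, (1 4)(2 3)}.
So G has 3 subgroups of order 2.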